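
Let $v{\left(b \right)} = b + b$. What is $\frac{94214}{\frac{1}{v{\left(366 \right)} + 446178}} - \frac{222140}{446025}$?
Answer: $\frac{3755992469457272}{89205} \approx 4.2105 \cdot 10^{10}$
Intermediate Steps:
$v{\left(b \right)} = 2 b$
$\frac{94214}{\frac{1}{v{\left(366 \right)} + 446178}} - \frac{222140}{446025} = \frac{94214}{\frac{1}{2 \cdot 366 + 446178}} - \frac{222140}{446025} = \frac{94214}{\frac{1}{732 + 446178}} - \frac{44428}{89205} = \frac{94214}{\frac{1}{446910}} - \frac{44428}{89205} = 94214 \frac{1}{\frac{1}{446910}} - \frac{44428}{89205} = 94214 \cdot 446910 - \frac{44428}{89205} = 42105178740 - \frac{44428}{89205} = \frac{3755992469457272}{89205}$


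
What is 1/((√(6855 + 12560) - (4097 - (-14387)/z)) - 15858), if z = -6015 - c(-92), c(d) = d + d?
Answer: -678397304158/13535084253703709 - 34000561*√19415/13535084253703709 ≈ -5.0471e-5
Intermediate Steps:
c(d) = 2*d
z = -5831 (z = -6015 - 2*(-92) = -6015 - 1*(-184) = -6015 + 184 = -5831)
1/((√(6855 + 12560) - (4097 - (-14387)/z)) - 15858) = 1/((√(6855 + 12560) - (4097 - (-14387)/(-5831))) - 15858) = 1/((√19415 - (4097 - (-14387)*(-1)/5831)) - 15858) = 1/((√19415 - (4097 - 1*14387/5831)) - 15858) = 1/((√19415 - (4097 - 14387/5831)) - 15858) = 1/((√19415 - 1*23875220/5831) - 15858) = 1/((√19415 - 23875220/5831) - 15858) = 1/((-23875220/5831 + √19415) - 15858) = 1/(-116343218/5831 + √19415)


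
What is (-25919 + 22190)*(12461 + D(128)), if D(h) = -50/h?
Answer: -2973799191/64 ≈ -4.6466e+7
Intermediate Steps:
(-25919 + 22190)*(12461 + D(128)) = (-25919 + 22190)*(12461 - 50/128) = -3729*(12461 - 50*1/128) = -3729*(12461 - 25/64) = -3729*797479/64 = -2973799191/64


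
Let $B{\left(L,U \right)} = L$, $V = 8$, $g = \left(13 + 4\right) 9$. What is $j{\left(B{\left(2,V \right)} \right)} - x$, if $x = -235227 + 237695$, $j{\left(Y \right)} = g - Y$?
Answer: $-2317$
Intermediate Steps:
$g = 153$ ($g = 17 \cdot 9 = 153$)
$j{\left(Y \right)} = 153 - Y$
$x = 2468$
$j{\left(B{\left(2,V \right)} \right)} - x = \left(153 - 2\right) - 2468 = 151 - 2468 = -2317$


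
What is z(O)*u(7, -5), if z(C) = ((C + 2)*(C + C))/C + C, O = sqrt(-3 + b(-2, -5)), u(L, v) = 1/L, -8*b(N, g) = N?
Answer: 4/7 + 3*I*sqrt(11)/14 ≈ 0.57143 + 0.71071*I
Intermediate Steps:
b(N, g) = -N/8
O = I*sqrt(11)/2 (O = sqrt(-3 - 1/8*(-2)) = sqrt(-3 + 1/4) = sqrt(-11/4) = I*sqrt(11)/2 ≈ 1.6583*I)
z(C) = 4 + 3*C (z(C) = ((2 + C)*(2*C))/C + C = (2*C*(2 + C))/C + C = (4 + 2*C) + C = 4 + 3*C)
z(O)*u(7, -5) = (4 + 3*(I*sqrt(11)/2))/7 = (4 + 3*I*sqrt(11)/2)*(1/7) = 4/7 + 3*I*sqrt(11)/14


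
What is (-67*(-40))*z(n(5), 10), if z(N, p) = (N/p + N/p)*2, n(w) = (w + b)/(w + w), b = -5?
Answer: 0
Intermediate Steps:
n(w) = (-5 + w)/(2*w) (n(w) = (w - 5)/(w + w) = (-5 + w)/((2*w)) = (-5 + w)*(1/(2*w)) = (-5 + w)/(2*w))
z(N, p) = 4*N/p (z(N, p) = (2*N/p)*2 = 4*N/p)
(-67*(-40))*z(n(5), 10) = (-67*(-40))*(4*((½)*(-5 + 5)/5)/10) = 2680*(4*((½)*(⅕)*0)*(⅒)) = 2680*(4*0*(⅒)) = 2680*0 = 0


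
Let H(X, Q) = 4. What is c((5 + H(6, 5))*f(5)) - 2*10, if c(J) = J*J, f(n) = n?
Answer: 2005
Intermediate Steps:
c(J) = J²
c((5 + H(6, 5))*f(5)) - 2*10 = ((5 + 4)*5)² - 2*10 = (9*5)² - 20 = 45² - 20 = 2025 - 20 = 2005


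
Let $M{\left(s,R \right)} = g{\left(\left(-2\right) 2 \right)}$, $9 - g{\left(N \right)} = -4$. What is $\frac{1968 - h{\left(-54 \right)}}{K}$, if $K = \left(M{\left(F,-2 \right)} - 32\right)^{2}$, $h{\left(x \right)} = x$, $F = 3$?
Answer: $\frac{2022}{361} \approx 5.6011$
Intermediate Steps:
$g{\left(N \right)} = 13$ ($g{\left(N \right)} = 9 - -4 = 9 + 4 = 13$)
$M{\left(s,R \right)} = 13$
$K = 361$ ($K = \left(13 - 32\right)^{2} = \left(-19\right)^{2} = 361$)
$\frac{1968 - h{\left(-54 \right)}}{K} = \frac{1968 - -54}{361} = \left(1968 + 54\right) \frac{1}{361} = 2022 \cdot \frac{1}{361} = \frac{2022}{361}$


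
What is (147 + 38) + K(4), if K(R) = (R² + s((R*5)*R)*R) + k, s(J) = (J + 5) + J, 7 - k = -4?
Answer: 872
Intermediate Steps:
k = 11 (k = 7 - 1*(-4) = 7 + 4 = 11)
s(J) = 5 + 2*J (s(J) = (5 + J) + J = 5 + 2*J)
K(R) = 11 + R² + R*(5 + 10*R²) (K(R) = (R² + (5 + 2*((R*5)*R))*R) + 11 = (R² + (5 + 2*((5*R)*R))*R) + 11 = (R² + (5 + 2*(5*R²))*R) + 11 = (R² + (5 + 10*R²)*R) + 11 = (R² + R*(5 + 10*R²)) + 11 = 11 + R² + R*(5 + 10*R²))
(147 + 38) + K(4) = (147 + 38) + (11 + 4² + 5*4 + 10*4³) = 185 + (11 + 16 + 20 + 10*64) = 185 + (11 + 16 + 20 + 640) = 185 + 687 = 872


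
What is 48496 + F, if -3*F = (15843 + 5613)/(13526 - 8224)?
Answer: 128559320/2651 ≈ 48495.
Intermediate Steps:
F = -3576/2651 (F = -(15843 + 5613)/(3*(13526 - 8224)) = -7152/5302 = -⅓*10728/2651 = -3576/2651 ≈ -1.3489)
48496 + F = 48496 - 3576/2651 = 128559320/2651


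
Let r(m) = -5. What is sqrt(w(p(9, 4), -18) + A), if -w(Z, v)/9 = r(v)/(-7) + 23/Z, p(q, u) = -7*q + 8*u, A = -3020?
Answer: I*sqrt(142197062)/217 ≈ 54.952*I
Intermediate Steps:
w(Z, v) = -45/7 - 207/Z (w(Z, v) = -9*(-5/(-7) + 23/Z) = -9*(-5*(-1/7) + 23/Z) = -9*(5/7 + 23/Z) = -45/7 - 207/Z)
sqrt(w(p(9, 4), -18) + A) = sqrt((-45/7 - 207/(-7*9 + 8*4)) - 3020) = sqrt((-45/7 - 207/(-63 + 32)) - 3020) = sqrt((-45/7 - 207/(-31)) - 3020) = sqrt((-45/7 - 207*(-1/31)) - 3020) = sqrt((-45/7 + 207/31) - 3020) = sqrt(54/217 - 3020) = sqrt(-655286/217) = I*sqrt(142197062)/217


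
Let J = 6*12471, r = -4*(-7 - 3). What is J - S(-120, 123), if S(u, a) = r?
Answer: 74786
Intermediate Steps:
r = 40 (r = -4*(-10) = 40)
S(u, a) = 40
J = 74826
J - S(-120, 123) = 74826 - 1*40 = 74826 - 40 = 74786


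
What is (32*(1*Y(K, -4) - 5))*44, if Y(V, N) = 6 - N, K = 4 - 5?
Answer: 7040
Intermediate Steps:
K = -1
(32*(1*Y(K, -4) - 5))*44 = (32*(1*(6 - 1*(-4)) - 5))*44 = (32*(1*(6 + 4) - 5))*44 = (32*(1*10 - 5))*44 = (32*(10 - 5))*44 = (32*5)*44 = 160*44 = 7040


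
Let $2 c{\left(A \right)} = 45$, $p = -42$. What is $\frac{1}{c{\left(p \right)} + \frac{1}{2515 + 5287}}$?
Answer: $\frac{3901}{87773} \approx 0.044444$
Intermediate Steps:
$c{\left(A \right)} = \frac{45}{2}$ ($c{\left(A \right)} = \frac{1}{2} \cdot 45 = \frac{45}{2}$)
$\frac{1}{c{\left(p \right)} + \frac{1}{2515 + 5287}} = \frac{1}{\frac{45}{2} + \frac{1}{2515 + 5287}} = \frac{1}{\frac{45}{2} + \frac{1}{7802}} = \frac{1}{\frac{87773}{3901}} = \frac{3901}{87773}$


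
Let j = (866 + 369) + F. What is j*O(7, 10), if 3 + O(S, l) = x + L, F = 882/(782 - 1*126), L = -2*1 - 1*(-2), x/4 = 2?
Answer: 2027605/328 ≈ 6181.7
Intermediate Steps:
x = 8 (x = 4*2 = 8)
L = 0 (L = -2 + 2 = 0)
F = 441/328 (F = 882/(782 - 126) = 882/656 = 882*(1/656) = 441/328 ≈ 1.3445)
O(S, l) = 5 (O(S, l) = -3 + (8 + 0) = -3 + 8 = 5)
j = 405521/328 (j = (866 + 369) + 441/328 = 1235 + 441/328 = 405521/328 ≈ 1236.3)
j*O(7, 10) = (405521/328)*5 = 2027605/328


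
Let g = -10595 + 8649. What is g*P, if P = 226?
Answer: -439796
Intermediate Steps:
g = -1946
g*P = -1946*226 = -439796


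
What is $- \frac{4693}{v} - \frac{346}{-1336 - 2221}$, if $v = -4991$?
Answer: $\frac{18419887}{17752987} \approx 1.0376$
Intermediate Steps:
$- \frac{4693}{v} - \frac{346}{-1336 - 2221} = - \frac{4693}{-4991} - \frac{346}{-1336 - 2221} = \left(-4693\right) \left(- \frac{1}{4991}\right) - \frac{346}{-1336 - 2221} = \frac{4693}{4991} - \frac{346}{-3557} = \frac{4693}{4991} - - \frac{346}{3557} = \frac{4693}{4991} + \frac{346}{3557} = \frac{18419887}{17752987}$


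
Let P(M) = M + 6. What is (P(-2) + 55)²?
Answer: 3481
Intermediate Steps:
P(M) = 6 + M
(P(-2) + 55)² = ((6 - 2) + 55)² = (4 + 55)² = 59² = 3481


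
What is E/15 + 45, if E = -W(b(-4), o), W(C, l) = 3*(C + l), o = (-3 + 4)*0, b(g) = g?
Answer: 229/5 ≈ 45.800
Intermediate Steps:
o = 0 (o = 1*0 = 0)
W(C, l) = 3*C + 3*l
E = 12 (E = -(3*(-4) + 3*0) = -(-12 + 0) = -1*(-12) = 12)
E/15 + 45 = 12/15 + 45 = 12*(1/15) + 45 = 4/5 + 45 = 229/5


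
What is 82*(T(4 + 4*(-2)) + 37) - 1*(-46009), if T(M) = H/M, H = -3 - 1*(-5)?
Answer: 49002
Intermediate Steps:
H = 2 (H = -3 + 5 = 2)
T(M) = 2/M
82*(T(4 + 4*(-2)) + 37) - 1*(-46009) = 82*(2/(4 + 4*(-2)) + 37) - 1*(-46009) = 82*(2/(4 - 8) + 37) + 46009 = 82*(2/(-4) + 37) + 46009 = 82*(2*(-1/4) + 37) + 46009 = 82*(-1/2 + 37) + 46009 = 82*(73/2) + 46009 = 2993 + 46009 = 49002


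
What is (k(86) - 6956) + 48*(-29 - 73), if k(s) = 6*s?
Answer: -11336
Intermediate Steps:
(k(86) - 6956) + 48*(-29 - 73) = (6*86 - 6956) + 48*(-29 - 73) = (516 - 6956) + 48*(-102) = -6440 - 4896 = -11336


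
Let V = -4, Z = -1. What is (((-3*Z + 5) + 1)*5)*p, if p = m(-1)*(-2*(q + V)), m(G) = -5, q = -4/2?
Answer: -2700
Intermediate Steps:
q = -2 (q = -4*½ = -2)
p = -60 (p = -(-10)*(-2 - 4) = -(-10)*(-6) = -5*12 = -60)
(((-3*Z + 5) + 1)*5)*p = (((-3*(-1) + 5) + 1)*5)*(-60) = (((3 + 5) + 1)*5)*(-60) = ((8 + 1)*5)*(-60) = (9*5)*(-60) = 45*(-60) = -2700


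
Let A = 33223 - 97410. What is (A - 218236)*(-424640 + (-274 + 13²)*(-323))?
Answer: 110349726675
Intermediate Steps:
A = -64187
(A - 218236)*(-424640 + (-274 + 13²)*(-323)) = (-64187 - 218236)*(-424640 + (-274 + 13²)*(-323)) = -282423*(-424640 + (-274 + 169)*(-323)) = -282423*(-424640 - 105*(-323)) = -282423*(-424640 + 33915) = -282423*(-390725) = 110349726675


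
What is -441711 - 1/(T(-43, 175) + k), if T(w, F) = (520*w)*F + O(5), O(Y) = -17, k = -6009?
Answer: -1731076893485/3919026 ≈ -4.4171e+5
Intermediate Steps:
T(w, F) = -17 + 520*F*w (T(w, F) = (520*w)*F - 17 = 520*F*w - 17 = -17 + 520*F*w)
-441711 - 1/(T(-43, 175) + k) = -441711 - 1/((-17 + 520*175*(-43)) - 6009) = -441711 - 1/((-17 - 3913000) - 6009) = -441711 - 1/(-3913017 - 6009) = -441711 - 1/(-3919026) = -441711 - 1*(-1/3919026) = -441711 + 1/3919026 = -1731076893485/3919026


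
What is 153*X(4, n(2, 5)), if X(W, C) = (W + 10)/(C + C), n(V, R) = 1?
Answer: 1071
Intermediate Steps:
X(W, C) = (10 + W)/(2*C) (X(W, C) = (10 + W)/((2*C)) = (10 + W)*(1/(2*C)) = (10 + W)/(2*C))
153*X(4, n(2, 5)) = 153*((1/2)*(10 + 4)/1) = 153*((1/2)*1*14) = 153*7 = 1071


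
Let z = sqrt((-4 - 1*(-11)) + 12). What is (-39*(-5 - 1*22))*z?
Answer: 1053*sqrt(19) ≈ 4589.9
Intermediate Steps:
z = sqrt(19) (z = sqrt((-4 + 11) + 12) = sqrt(7 + 12) = sqrt(19) ≈ 4.3589)
(-39*(-5 - 1*22))*z = (-39*(-5 - 1*22))*sqrt(19) = (-39*(-5 - 22))*sqrt(19) = (-39*(-27))*sqrt(19) = 1053*sqrt(19)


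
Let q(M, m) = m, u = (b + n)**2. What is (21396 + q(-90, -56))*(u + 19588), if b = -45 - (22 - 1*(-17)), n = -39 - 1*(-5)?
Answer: 715146080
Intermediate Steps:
n = -34 (n = -39 + 5 = -34)
b = -84 (b = -45 - (22 + 17) = -45 - 1*39 = -45 - 39 = -84)
u = 13924 (u = (-84 - 34)**2 = (-118)**2 = 13924)
(21396 + q(-90, -56))*(u + 19588) = (21396 - 56)*(13924 + 19588) = 21340*33512 = 715146080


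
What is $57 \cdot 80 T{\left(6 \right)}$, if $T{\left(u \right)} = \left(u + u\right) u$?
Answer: $328320$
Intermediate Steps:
$T{\left(u \right)} = 2 u^{2}$ ($T{\left(u \right)} = 2 u u = 2 u^{2}$)
$57 \cdot 80 T{\left(6 \right)} = 57 \cdot 80 \cdot 2 \cdot 6^{2} = 4560 \cdot 2 \cdot 36 = 4560 \cdot 72 = 328320$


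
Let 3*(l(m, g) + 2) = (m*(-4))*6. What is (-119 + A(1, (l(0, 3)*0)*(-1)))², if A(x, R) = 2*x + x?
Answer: 13456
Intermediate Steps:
l(m, g) = -2 - 8*m (l(m, g) = -2 + ((m*(-4))*6)/3 = -2 + (-4*m*6)/3 = -2 + (-24*m)/3 = -2 - 8*m)
A(x, R) = 3*x
(-119 + A(1, (l(0, 3)*0)*(-1)))² = (-119 + 3*1)² = (-119 + 3)² = (-116)² = 13456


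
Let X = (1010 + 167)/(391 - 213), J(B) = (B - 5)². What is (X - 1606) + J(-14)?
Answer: -220433/178 ≈ -1238.4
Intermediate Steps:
J(B) = (-5 + B)²
X = 1177/178 ≈ 6.6124
(X - 1606) + J(-14) = (1177/178 - 1606) + (-5 - 14)² = -284691/178 + (-19)² = -284691/178 + 361 = -220433/178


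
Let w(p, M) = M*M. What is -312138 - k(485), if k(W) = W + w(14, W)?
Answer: -547848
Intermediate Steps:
w(p, M) = M²
k(W) = W + W²
-312138 - k(485) = -312138 - 485*(1 + 485) = -312138 - 485*486 = -312138 - 1*235710 = -312138 - 235710 = -547848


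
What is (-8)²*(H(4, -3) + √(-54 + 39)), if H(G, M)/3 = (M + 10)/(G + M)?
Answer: 1344 + 64*I*√15 ≈ 1344.0 + 247.87*I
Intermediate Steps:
H(G, M) = 3*(10 + M)/(G + M) (H(G, M) = 3*((M + 10)/(G + M)) = 3*((10 + M)/(G + M)) = 3*(10 + M)/(G + M))
(-8)²*(H(4, -3) + √(-54 + 39)) = (-8)²*(3*(10 - 3)/(4 - 3) + √(-54 + 39)) = 64*(3*7/1 + √(-15)) = 64*(3*1*7 + I*√15) = 64*(21 + I*√15) = 1344 + 64*I*√15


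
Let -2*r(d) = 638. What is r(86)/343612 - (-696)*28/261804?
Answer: 551066265/7496583004 ≈ 0.073509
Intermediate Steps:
r(d) = -319 (r(d) = -1/2*638 = -319)
r(86)/343612 - (-696)*28/261804 = -319/343612 - (-696)*28/261804 = -319*1/343612 - 348*(-56)*(1/261804) = -319/343612 + 19488*(1/261804) = -319/343612 + 1624/21817 = 551066265/7496583004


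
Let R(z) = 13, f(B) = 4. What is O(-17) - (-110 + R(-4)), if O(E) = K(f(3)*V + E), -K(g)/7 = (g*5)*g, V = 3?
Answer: -778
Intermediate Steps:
K(g) = -35*g² (K(g) = -7*g*5*g = -7*5*g*g = -35*g²)
O(E) = -35*(12 + E)² (O(E) = -35*(4*3 + E)² = -35*(12 + E)²)
O(-17) - (-110 + R(-4)) = -35*(12 - 17)² - (-110 + 13) = -35*(-5)² - 1*(-97) = -35*25 + 97 = -875 + 97 = -778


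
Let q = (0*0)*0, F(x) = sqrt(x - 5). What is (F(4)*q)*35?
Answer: 0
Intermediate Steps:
F(x) = sqrt(-5 + x)
q = 0 (q = 0*0 = 0)
(F(4)*q)*35 = (sqrt(-5 + 4)*0)*35 = (sqrt(-1)*0)*35 = (I*0)*35 = 0*35 = 0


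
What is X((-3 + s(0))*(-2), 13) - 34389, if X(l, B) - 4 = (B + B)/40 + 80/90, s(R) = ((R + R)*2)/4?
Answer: -6189023/180 ≈ -34383.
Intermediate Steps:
s(R) = R (s(R) = ((2*R)*2)*(1/4) = (4*R)*(1/4) = R)
X(l, B) = 44/9 + B/20 (X(l, B) = 4 + ((B + B)/40 + 80/90) = 4 + ((2*B)*(1/40) + 80*(1/90)) = 4 + (B/20 + 8/9) = 4 + (8/9 + B/20) = 44/9 + B/20)
X((-3 + s(0))*(-2), 13) - 34389 = (44/9 + (1/20)*13) - 34389 = (44/9 + 13/20) - 34389 = 997/180 - 34389 = -6189023/180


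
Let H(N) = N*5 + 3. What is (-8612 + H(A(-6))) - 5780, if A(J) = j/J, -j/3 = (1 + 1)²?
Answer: -14379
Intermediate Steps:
j = -12 (j = -3*(1 + 1)² = -3*2² = -3*4 = -12)
A(J) = -12/J
H(N) = 3 + 5*N (H(N) = 5*N + 3 = 3 + 5*N)
(-8612 + H(A(-6))) - 5780 = (-8612 + (3 + 5*(-12/(-6)))) - 5780 = (-8612 + (3 + 5*(-12*(-⅙)))) - 5780 = (-8612 + (3 + 5*2)) - 5780 = (-8612 + (3 + 10)) - 5780 = (-8612 + 13) - 5780 = -8599 - 5780 = -14379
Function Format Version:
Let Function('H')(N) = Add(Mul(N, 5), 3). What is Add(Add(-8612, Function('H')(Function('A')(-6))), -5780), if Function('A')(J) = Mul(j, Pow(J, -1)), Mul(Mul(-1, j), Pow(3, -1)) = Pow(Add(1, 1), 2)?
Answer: -14379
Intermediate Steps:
j = -12 (j = Mul(-3, Pow(Add(1, 1), 2)) = Mul(-3, Pow(2, 2)) = Mul(-3, 4) = -12)
Function('A')(J) = Mul(-12, Pow(J, -1))
Function('H')(N) = Add(3, Mul(5, N)) (Function('H')(N) = Add(Mul(5, N), 3) = Add(3, Mul(5, N)))
Add(Add(-8612, Function('H')(Function('A')(-6))), -5780) = Add(Add(-8612, Add(3, Mul(5, Mul(-12, Pow(-6, -1))))), -5780) = Add(Add(-8612, Add(3, Mul(5, Mul(-12, Rational(-1, 6))))), -5780) = Add(Add(-8612, Add(3, Mul(5, 2))), -5780) = Add(Add(-8612, Add(3, 10)), -5780) = Add(Add(-8612, 13), -5780) = Add(-8599, -5780) = -14379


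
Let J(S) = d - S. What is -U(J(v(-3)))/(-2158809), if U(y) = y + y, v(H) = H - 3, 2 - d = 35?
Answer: -18/719603 ≈ -2.5014e-5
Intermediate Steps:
d = -33 (d = 2 - 1*35 = 2 - 35 = -33)
v(H) = -3 + H
J(S) = -33 - S
U(y) = 2*y
-U(J(v(-3)))/(-2158809) = -2*(-33 - (-3 - 3))/(-2158809) = -2*(-33 - 1*(-6))*(-1)/2158809 = -2*(-33 + 6)*(-1)/2158809 = -2*(-27)*(-1)/2158809 = -(-54)*(-1)/2158809 = -1*18/719603 = -18/719603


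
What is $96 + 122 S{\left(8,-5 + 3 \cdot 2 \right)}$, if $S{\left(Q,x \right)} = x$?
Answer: $218$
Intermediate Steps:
$96 + 122 S{\left(8,-5 + 3 \cdot 2 \right)} = 96 + 122 \left(-5 + 3 \cdot 2\right) = 96 + 122 \left(-5 + 6\right) = 96 + 122 \cdot 1 = 96 + 122 = 218$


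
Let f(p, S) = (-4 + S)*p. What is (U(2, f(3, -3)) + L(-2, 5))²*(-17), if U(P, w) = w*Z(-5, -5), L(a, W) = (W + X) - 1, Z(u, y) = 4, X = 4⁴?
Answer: -526592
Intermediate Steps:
X = 256
f(p, S) = p*(-4 + S)
L(a, W) = 255 + W (L(a, W) = (W + 256) - 1 = (256 + W) - 1 = 255 + W)
U(P, w) = 4*w (U(P, w) = w*4 = 4*w)
(U(2, f(3, -3)) + L(-2, 5))²*(-17) = (4*(3*(-4 - 3)) + (255 + 5))²*(-17) = (4*(3*(-7)) + 260)²*(-17) = (4*(-21) + 260)²*(-17) = (-84 + 260)²*(-17) = 176²*(-17) = 30976*(-17) = -526592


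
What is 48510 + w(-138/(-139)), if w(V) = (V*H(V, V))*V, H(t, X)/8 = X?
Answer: 130300402266/2685619 ≈ 48518.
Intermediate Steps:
H(t, X) = 8*X
w(V) = 8*V³ (w(V) = (V*(8*V))*V = (8*V²)*V = 8*V³)
48510 + w(-138/(-139)) = 48510 + 8*(-138/(-139))³ = 48510 + 8*(-138*(-1/139))³ = 48510 + 8*(138/139)³ = 48510 + 8*(2628072/2685619) = 48510 + 21024576/2685619 = 130300402266/2685619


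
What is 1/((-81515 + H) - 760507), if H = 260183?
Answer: -1/581839 ≈ -1.7187e-6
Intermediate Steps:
1/((-81515 + H) - 760507) = 1/((-81515 + 260183) - 760507) = 1/(178668 - 760507) = 1/(-581839) = -1/581839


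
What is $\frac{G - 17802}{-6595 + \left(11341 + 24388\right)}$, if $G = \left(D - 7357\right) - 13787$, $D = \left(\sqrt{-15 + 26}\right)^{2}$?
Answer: $- \frac{38935}{29134} \approx -1.3364$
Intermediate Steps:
$D = 11$ ($D = \left(\sqrt{11}\right)^{2} = 11$)
$G = -21133$ ($G = \left(11 - 7357\right) - 13787 = -7346 - 13787 = -21133$)
$\frac{G - 17802}{-6595 + \left(11341 + 24388\right)} = \frac{-21133 - 17802}{-6595 + \left(11341 + 24388\right)} = - \frac{38935}{-6595 + 35729} = - \frac{38935}{29134}$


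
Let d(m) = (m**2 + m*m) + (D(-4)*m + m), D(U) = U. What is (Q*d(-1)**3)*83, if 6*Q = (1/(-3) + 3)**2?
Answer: 332000/27 ≈ 12296.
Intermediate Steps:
Q = 32/27 (Q = (1/(-3) + 3)**2/6 = (-1/3 + 3)**2/6 = (8/3)**2/6 = (1/6)*(64/9) = 32/27 ≈ 1.1852)
d(m) = -3*m + 2*m**2 (d(m) = (m**2 + m*m) + (-4*m + m) = (m**2 + m**2) - 3*m = 2*m**2 - 3*m = -3*m + 2*m**2)
(Q*d(-1)**3)*83 = (32*(-(-3 + 2*(-1)))**3/27)*83 = (32*(-(-3 - 2))**3/27)*83 = (32*(-1*(-5))**3/27)*83 = ((32/27)*5**3)*83 = ((32/27)*125)*83 = (4000/27)*83 = 332000/27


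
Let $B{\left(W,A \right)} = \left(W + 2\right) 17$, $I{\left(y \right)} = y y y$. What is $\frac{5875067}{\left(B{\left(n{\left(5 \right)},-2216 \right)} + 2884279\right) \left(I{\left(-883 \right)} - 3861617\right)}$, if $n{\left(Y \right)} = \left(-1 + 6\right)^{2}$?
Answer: $- \frac{5875067}{1997182016864952} \approx -2.9417 \cdot 10^{-9}$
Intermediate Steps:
$I{\left(y \right)} = y^{3}$ ($I{\left(y \right)} = y^{2} y = y^{3}$)
$n{\left(Y \right)} = 25$ ($n{\left(Y \right)} = 5^{2} = 25$)
$B{\left(W,A \right)} = 34 + 17 W$ ($B{\left(W,A \right)} = \left(2 + W\right) 17 = 34 + 17 W$)
$\frac{5875067}{\left(B{\left(n{\left(5 \right)},-2216 \right)} + 2884279\right) \left(I{\left(-883 \right)} - 3861617\right)} = \frac{5875067}{\left(\left(34 + 17 \cdot 25\right) + 2884279\right) \left(\left(-883\right)^{3} - 3861617\right)} = \frac{5875067}{\left(\left(34 + 425\right) + 2884279\right) \left(-688465387 - 3861617\right)} = \frac{5875067}{\left(459 + 2884279\right) \left(-692327004\right)} = \frac{5875067}{2884738 \left(-692327004\right)} = \frac{5875067}{-1997182016864952} = 5875067 \left(- \frac{1}{1997182016864952}\right) = - \frac{5875067}{1997182016864952}$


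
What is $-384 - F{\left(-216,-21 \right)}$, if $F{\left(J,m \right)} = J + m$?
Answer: $-147$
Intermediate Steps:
$-384 - F{\left(-216,-21 \right)} = -384 - \left(-216 - 21\right) = -384 - -237 = -384 + 237 = -147$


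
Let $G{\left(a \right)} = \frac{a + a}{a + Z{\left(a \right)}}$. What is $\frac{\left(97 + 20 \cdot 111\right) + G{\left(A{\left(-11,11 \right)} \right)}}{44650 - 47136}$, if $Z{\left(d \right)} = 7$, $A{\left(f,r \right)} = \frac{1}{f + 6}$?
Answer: $- \frac{19694}{21131} \approx -0.932$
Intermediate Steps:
$A{\left(f,r \right)} = \frac{1}{6 + f}$
$G{\left(a \right)} = \frac{2 a}{7 + a}$ ($G{\left(a \right)} = \frac{a + a}{a + 7} = \frac{2 a}{7 + a}$)
$\frac{\left(97 + 20 \cdot 111\right) + G{\left(A{\left(-11,11 \right)} \right)}}{44650 - 47136} = \frac{\left(97 + 20 \cdot 111\right) + \frac{2}{\left(6 - 11\right) \left(7 + \frac{1}{6 - 11}\right)}}{44650 - 47136} = \frac{\left(97 + 2220\right) + \frac{2}{\left(-5\right) \left(7 + \frac{1}{-5}\right)}}{-2486} = \left(2317 + 2 \left(- \frac{1}{5}\right) \frac{1}{7 - \frac{1}{5}}\right) \left(- \frac{1}{2486}\right) = \left(2317 + 2 \left(- \frac{1}{5}\right) \frac{1}{\frac{34}{5}}\right) \left(- \frac{1}{2486}\right) = \left(2317 + 2 \left(- \frac{1}{5}\right) \frac{5}{34}\right) \left(- \frac{1}{2486}\right) = \left(2317 - \frac{1}{17}\right) \left(- \frac{1}{2486}\right) = \frac{39388}{17} \left(- \frac{1}{2486}\right) = - \frac{19694}{21131}$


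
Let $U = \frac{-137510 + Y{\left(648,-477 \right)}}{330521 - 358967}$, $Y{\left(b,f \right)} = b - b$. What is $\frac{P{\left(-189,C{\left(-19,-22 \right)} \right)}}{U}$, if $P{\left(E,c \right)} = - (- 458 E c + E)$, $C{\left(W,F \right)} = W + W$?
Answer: $\frac{9357439707}{13751} \approx 6.8049 \cdot 10^{5}$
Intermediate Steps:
$Y{\left(b,f \right)} = 0$
$C{\left(W,F \right)} = 2 W$
$P{\left(E,c \right)} = - E + 458 E c$ ($P{\left(E,c \right)} = - (- 458 E c + E) = - (E - 458 E c) = - E + 458 E c$)
$U = \frac{68755}{14223}$ ($U = \frac{-137510 + 0}{330521 - 358967} = - \frac{137510}{-28446} = \left(-137510\right) \left(- \frac{1}{28446}\right) = \frac{68755}{14223} \approx 4.8341$)
$\frac{P{\left(-189,C{\left(-19,-22 \right)} \right)}}{U} = \frac{\left(-189\right) \left(-1 + 458 \cdot 2 \left(-19\right)\right)}{\frac{68755}{14223}} = - 189 \left(-1 + 458 \left(-38\right)\right) \frac{14223}{68755} = - 189 \left(-1 - 17404\right) \frac{14223}{68755} = \left(-189\right) \left(-17405\right) \frac{14223}{68755} = 3289545 \cdot \frac{14223}{68755} = \frac{9357439707}{13751}$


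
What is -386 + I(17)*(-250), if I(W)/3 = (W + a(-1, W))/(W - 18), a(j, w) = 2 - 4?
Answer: 10864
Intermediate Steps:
a(j, w) = -2
I(W) = 3*(-2 + W)/(-18 + W) (I(W) = 3*((W - 2)/(W - 18)) = 3*((-2 + W)/(-18 + W)) = 3*(-2 + W)/(-18 + W))
-386 + I(17)*(-250) = -386 + (3*(-2 + 17)/(-18 + 17))*(-250) = -386 + (3*15/(-1))*(-250) = -386 + (3*(-1)*15)*(-250) = -386 - 45*(-250) = -386 + 11250 = 10864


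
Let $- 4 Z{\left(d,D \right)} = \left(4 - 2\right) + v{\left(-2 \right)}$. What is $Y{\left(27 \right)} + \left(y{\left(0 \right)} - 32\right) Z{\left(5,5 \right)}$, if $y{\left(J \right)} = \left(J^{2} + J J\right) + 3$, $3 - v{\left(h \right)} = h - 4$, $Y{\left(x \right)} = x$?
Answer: $\frac{427}{4} \approx 106.75$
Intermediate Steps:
$v{\left(h \right)} = 7 - h$ ($v{\left(h \right)} = 3 - \left(h - 4\right) = 3 - \left(-4 + h\right) = 7 - h$)
$Z{\left(d,D \right)} = - \frac{11}{4}$ ($Z{\left(d,D \right)} = - \frac{\left(4 - 2\right) + \left(7 - -2\right)}{4} = - \frac{2 + \left(7 + 2\right)}{4} = - \frac{2 + 9}{4} = \left(- \frac{1}{4}\right) 11 = - \frac{11}{4}$)
$y{\left(J \right)} = 3 + 2 J^{2}$ ($y{\left(J \right)} = \left(J^{2} + J^{2}\right) + 3 = 2 J^{2} + 3 = 3 + 2 J^{2}$)
$Y{\left(27 \right)} + \left(y{\left(0 \right)} - 32\right) Z{\left(5,5 \right)} = 27 + \left(\left(3 + 2 \cdot 0^{2}\right) - 32\right) \left(- \frac{11}{4}\right) = 27 + \left(\left(3 + 2 \cdot 0\right) - 32\right) \left(- \frac{11}{4}\right) = 27 + \left(\left(3 + 0\right) - 32\right) \left(- \frac{11}{4}\right) = 27 + \left(3 - 32\right) \left(- \frac{11}{4}\right) = 27 - - \frac{319}{4} = 27 + \frac{319}{4} = \frac{427}{4}$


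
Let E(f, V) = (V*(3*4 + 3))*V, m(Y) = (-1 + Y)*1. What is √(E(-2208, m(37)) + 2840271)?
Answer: √2859711 ≈ 1691.1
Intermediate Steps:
m(Y) = -1 + Y
E(f, V) = 15*V² (E(f, V) = (V*(12 + 3))*V = (V*15)*V = (15*V)*V = 15*V²)
√(E(-2208, m(37)) + 2840271) = √(15*(-1 + 37)² + 2840271) = √(15*36² + 2840271) = √(15*1296 + 2840271) = √(19440 + 2840271) = √2859711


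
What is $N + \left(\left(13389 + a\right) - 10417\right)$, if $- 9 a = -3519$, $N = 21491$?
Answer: $24854$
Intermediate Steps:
$a = 391$ ($a = \left(- \frac{1}{9}\right) \left(-3519\right) = 391$)
$N + \left(\left(13389 + a\right) - 10417\right) = 21491 + \left(\left(13389 + 391\right) - 10417\right) = 21491 + \left(13780 - 10417\right) = 21491 + 3363 = 24854$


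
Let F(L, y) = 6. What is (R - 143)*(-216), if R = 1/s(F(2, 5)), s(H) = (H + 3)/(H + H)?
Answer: 30600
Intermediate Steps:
s(H) = (3 + H)/(2*H) (s(H) = (3 + H)/((2*H)) = (3 + H)*(1/(2*H)) = (3 + H)/(2*H))
R = 4/3 (R = 1/((½)*(3 + 6)/6) = 1/((½)*(⅙)*9) = 1/(¾) = 4/3 ≈ 1.3333)
(R - 143)*(-216) = (4/3 - 143)*(-216) = -425/3*(-216) = 30600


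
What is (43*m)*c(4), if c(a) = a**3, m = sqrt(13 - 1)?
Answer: 5504*sqrt(3) ≈ 9533.2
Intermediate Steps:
m = 2*sqrt(3) (m = sqrt(12) = 2*sqrt(3) ≈ 3.4641)
(43*m)*c(4) = (43*(2*sqrt(3)))*4**3 = (86*sqrt(3))*64 = 5504*sqrt(3)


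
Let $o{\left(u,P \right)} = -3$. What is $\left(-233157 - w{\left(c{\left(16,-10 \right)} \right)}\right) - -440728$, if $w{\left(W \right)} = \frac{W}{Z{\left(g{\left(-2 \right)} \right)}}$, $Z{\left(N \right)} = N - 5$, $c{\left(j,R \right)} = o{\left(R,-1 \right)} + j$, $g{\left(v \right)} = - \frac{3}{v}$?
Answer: $\frac{1453023}{7} \approx 2.0757 \cdot 10^{5}$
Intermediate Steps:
$c{\left(j,R \right)} = -3 + j$
$Z{\left(N \right)} = -5 + N$
$w{\left(W \right)} = - \frac{2 W}{7}$ ($w{\left(W \right)} = \frac{W}{-5 - \frac{3}{-2}} = \frac{W}{-5 - - \frac{3}{2}} = \frac{W}{-5 + \frac{3}{2}} = \frac{W}{- \frac{7}{2}} = W \left(- \frac{2}{7}\right) = - \frac{2 W}{7}$)
$\left(-233157 - w{\left(c{\left(16,-10 \right)} \right)}\right) - -440728 = \left(-233157 - - \frac{2 \left(-3 + 16\right)}{7}\right) - -440728 = \left(-233157 - \left(- \frac{2}{7}\right) 13\right) + 440728 = \left(-233157 - - \frac{26}{7}\right) + 440728 = \left(-233157 + \frac{26}{7}\right) + 440728 = - \frac{1632073}{7} + 440728 = \frac{1453023}{7}$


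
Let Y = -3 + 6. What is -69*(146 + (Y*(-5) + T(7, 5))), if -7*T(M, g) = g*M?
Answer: -8694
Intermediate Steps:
T(M, g) = -M*g/7 (T(M, g) = -g*M/7 = -M*g/7)
Y = 3
-69*(146 + (Y*(-5) + T(7, 5))) = -69*(146 + (3*(-5) - ⅐*7*5)) = -69*(146 + (-15 - 5)) = -69*(146 - 20) = -69*126 = -8694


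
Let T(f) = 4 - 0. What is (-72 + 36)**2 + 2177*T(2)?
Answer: 10004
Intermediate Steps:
T(f) = 4 (T(f) = 4 - 1*0 = 4 + 0 = 4)
(-72 + 36)**2 + 2177*T(2) = (-72 + 36)**2 + 2177*4 = (-36)**2 + 8708 = 1296 + 8708 = 10004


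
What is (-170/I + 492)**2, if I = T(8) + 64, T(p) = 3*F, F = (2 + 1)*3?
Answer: 1989338404/8281 ≈ 2.4023e+5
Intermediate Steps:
F = 9 (F = 3*3 = 9)
T(p) = 27 (T(p) = 3*9 = 27)
I = 91 (I = 27 + 64 = 91)
(-170/I + 492)**2 = (-170/91 + 492)**2 = (44602/91)**2 = 1989338404/8281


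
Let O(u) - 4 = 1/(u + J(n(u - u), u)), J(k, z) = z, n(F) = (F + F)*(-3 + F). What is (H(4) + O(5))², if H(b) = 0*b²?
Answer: 1681/100 ≈ 16.810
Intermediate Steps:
n(F) = 2*F*(-3 + F) (n(F) = (2*F)*(-3 + F) = 2*F*(-3 + F))
H(b) = 0
O(u) = 4 + 1/(2*u) (O(u) = 4 + 1/(u + u) = 4 + 1/(2*u))
(H(4) + O(5))² = (0 + (4 + (½)/5))² = (0 + (4 + (½)*(⅕)))² = (0 + (4 + ⅒))² = (0 + 41/10)² = (41/10)² = 1681/100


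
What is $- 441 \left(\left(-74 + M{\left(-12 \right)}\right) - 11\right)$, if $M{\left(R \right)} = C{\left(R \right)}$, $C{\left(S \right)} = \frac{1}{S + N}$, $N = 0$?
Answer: $\frac{150087}{4} \approx 37522.0$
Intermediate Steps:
$C{\left(S \right)} = \frac{1}{S}$ ($C{\left(S \right)} = \frac{1}{S + 0} = \frac{1}{S}$)
$M{\left(R \right)} = \frac{1}{R}$
$- 441 \left(\left(-74 + M{\left(-12 \right)}\right) - 11\right) = - 441 \left(\left(-74 + \frac{1}{-12}\right) - 11\right) = - 441 \left(\left(-74 - \frac{1}{12}\right) - 11\right) = - 441 \left(- \frac{889}{12} - 11\right) = \left(-441\right) \left(- \frac{1021}{12}\right) = \frac{150087}{4}$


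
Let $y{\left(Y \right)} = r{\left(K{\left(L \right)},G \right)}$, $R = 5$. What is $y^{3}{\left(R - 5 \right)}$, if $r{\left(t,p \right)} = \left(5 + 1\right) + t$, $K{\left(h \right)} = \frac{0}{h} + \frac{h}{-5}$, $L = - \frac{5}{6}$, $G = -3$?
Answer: $\frac{50653}{216} \approx 234.5$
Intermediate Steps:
$L = - \frac{5}{6}$ ($L = \left(-5\right) \frac{1}{6} = - \frac{5}{6} \approx -0.83333$)
$K{\left(h \right)} = - \frac{h}{5}$ ($K{\left(h \right)} = 0 + h \left(- \frac{1}{5}\right) = 0 - \frac{h}{5} = - \frac{h}{5}$)
$r{\left(t,p \right)} = 6 + t$
$y{\left(Y \right)} = \frac{37}{6}$ ($y{\left(Y \right)} = 6 - - \frac{1}{6} = 6 + \frac{1}{6} = \frac{37}{6}$)
$y^{3}{\left(R - 5 \right)} = \left(\frac{37}{6}\right)^{3} = \frac{50653}{216}$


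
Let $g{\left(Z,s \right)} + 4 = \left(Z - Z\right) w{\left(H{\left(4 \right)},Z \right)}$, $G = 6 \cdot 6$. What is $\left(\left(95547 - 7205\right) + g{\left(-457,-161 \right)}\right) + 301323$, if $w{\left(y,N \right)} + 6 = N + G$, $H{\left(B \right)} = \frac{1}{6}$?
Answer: $389661$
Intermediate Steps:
$G = 36$
$H{\left(B \right)} = \frac{1}{6}$
$w{\left(y,N \right)} = 30 + N$ ($w{\left(y,N \right)} = -6 + \left(N + 36\right) = -6 + \left(36 + N\right) = 30 + N$)
$g{\left(Z,s \right)} = -4$ ($g{\left(Z,s \right)} = -4 + \left(Z - Z\right) \left(30 + Z\right) = -4 + 0 \left(30 + Z\right) = -4 + 0 = -4$)
$\left(\left(95547 - 7205\right) + g{\left(-457,-161 \right)}\right) + 301323 = \left(\left(95547 - 7205\right) - 4\right) + 301323 = \left(88342 - 4\right) + 301323 = 88338 + 301323 = 389661$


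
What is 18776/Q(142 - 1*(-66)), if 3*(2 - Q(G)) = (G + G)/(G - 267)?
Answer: 1661676/385 ≈ 4316.0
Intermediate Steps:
Q(G) = 2 - 2*G/(3*(-267 + G)) (Q(G) = 2 - (G + G)/(3*(G - 267)) = 2 - 2*G/(3*(-267 + G)))
18776/Q(142 - 1*(-66)) = 18776/((2*(-801 + 2*(142 - 1*(-66)))/(3*(-267 + (142 - 1*(-66)))))) = 18776/((2*(-801 + 2*(142 + 66))/(3*(-267 + (142 + 66))))) = 18776/((2*(-801 + 2*208)/(3*(-267 + 208)))) = 18776/(((⅔)*(-801 + 416)/(-59))) = 18776/(((⅔)*(-1/59)*(-385))) = 18776/(770/177) = 18776*(177/770) = 1661676/385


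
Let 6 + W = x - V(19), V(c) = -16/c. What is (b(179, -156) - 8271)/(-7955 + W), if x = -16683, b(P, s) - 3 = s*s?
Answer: -76323/117055 ≈ -0.65203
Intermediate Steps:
b(P, s) = 3 + s² (b(P, s) = 3 + s*s = 3 + s²)
W = -317075/19 (W = -6 + (-16683 - (-16)/19) = -6 + (-16683 - 1*(-16/19)) = -6 + (-16683 + 16/19) = -6 - 316961/19 = -317075/19 ≈ -16688.)
(b(179, -156) - 8271)/(-7955 + W) = ((3 + (-156)²) - 8271)/(-7955 - 317075/19) = ((3 + 24336) - 8271)/(-468220/19) = (24339 - 8271)*(-19/468220) = 16068*(-19/468220) = -76323/117055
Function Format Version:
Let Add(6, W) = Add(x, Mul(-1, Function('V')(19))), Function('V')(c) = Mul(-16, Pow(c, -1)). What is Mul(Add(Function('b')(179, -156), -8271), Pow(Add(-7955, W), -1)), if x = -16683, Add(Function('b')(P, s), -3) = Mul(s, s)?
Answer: Rational(-76323, 117055) ≈ -0.65203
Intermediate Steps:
Function('b')(P, s) = Add(3, Pow(s, 2)) (Function('b')(P, s) = Add(3, Mul(s, s)) = Add(3, Pow(s, 2)))
W = Rational(-317075, 19) (W = Add(-6, Add(-16683, Mul(-1, Mul(-16, Pow(19, -1))))) = Add(-6, Add(-16683, Mul(-1, Mul(-16, Rational(1, 19))))) = Add(-6, Add(-16683, Mul(-1, Rational(-16, 19)))) = Add(-6, Add(-16683, Rational(16, 19))) = Add(-6, Rational(-316961, 19)) = Rational(-317075, 19) ≈ -16688.)
Mul(Add(Function('b')(179, -156), -8271), Pow(Add(-7955, W), -1)) = Mul(Add(Add(3, Pow(-156, 2)), -8271), Pow(Add(-7955, Rational(-317075, 19)), -1)) = Mul(Add(Add(3, 24336), -8271), Pow(Rational(-468220, 19), -1)) = Mul(Add(24339, -8271), Rational(-19, 468220)) = Mul(16068, Rational(-19, 468220)) = Rational(-76323, 117055)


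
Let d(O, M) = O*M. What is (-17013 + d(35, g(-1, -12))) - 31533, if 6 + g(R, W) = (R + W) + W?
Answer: -49631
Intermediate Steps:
g(R, W) = -6 + R + 2*W (g(R, W) = -6 + ((R + W) + W) = -6 + (R + 2*W) = -6 + R + 2*W)
d(O, M) = M*O
(-17013 + d(35, g(-1, -12))) - 31533 = (-17013 + (-6 - 1 + 2*(-12))*35) - 31533 = (-17013 + (-6 - 1 - 24)*35) - 31533 = (-17013 - 31*35) - 31533 = (-17013 - 1085) - 31533 = -18098 - 31533 = -49631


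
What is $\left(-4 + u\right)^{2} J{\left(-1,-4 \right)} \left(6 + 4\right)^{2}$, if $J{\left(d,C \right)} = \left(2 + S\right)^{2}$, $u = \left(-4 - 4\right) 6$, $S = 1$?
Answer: $2433600$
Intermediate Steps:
$u = -48$ ($u = \left(-8\right) 6 = -48$)
$J{\left(d,C \right)} = 9$ ($J{\left(d,C \right)} = \left(2 + 1\right)^{2} = 3^{2} = 9$)
$\left(-4 + u\right)^{2} J{\left(-1,-4 \right)} \left(6 + 4\right)^{2} = \left(-4 - 48\right)^{2} \cdot 9 \left(6 + 4\right)^{2} = \left(-52\right)^{2} \cdot 9 \cdot 10^{2} = 2704 \cdot 9 \cdot 100 = 24336 \cdot 100 = 2433600$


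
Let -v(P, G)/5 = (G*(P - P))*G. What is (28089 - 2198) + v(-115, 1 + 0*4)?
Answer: 25891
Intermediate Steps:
v(P, G) = 0 (v(P, G) = -5*G*(P - P)*G = -5*G*0*G = -0*G = -5*0 = 0)
(28089 - 2198) + v(-115, 1 + 0*4) = (28089 - 2198) + 0 = 25891 + 0 = 25891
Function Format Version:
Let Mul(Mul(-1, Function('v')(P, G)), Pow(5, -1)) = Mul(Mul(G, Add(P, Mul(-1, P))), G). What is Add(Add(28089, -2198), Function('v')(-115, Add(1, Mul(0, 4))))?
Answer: 25891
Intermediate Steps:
Function('v')(P, G) = 0 (Function('v')(P, G) = Mul(-5, Mul(Mul(G, Add(P, Mul(-1, P))), G)) = Mul(-5, Mul(Mul(G, 0), G)) = Mul(-5, Mul(0, G)) = Mul(-5, 0) = 0)
Add(Add(28089, -2198), Function('v')(-115, Add(1, Mul(0, 4)))) = Add(Add(28089, -2198), 0) = Add(25891, 0) = 25891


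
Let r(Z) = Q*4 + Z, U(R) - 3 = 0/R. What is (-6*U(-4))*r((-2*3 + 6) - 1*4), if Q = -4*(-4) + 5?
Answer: -1440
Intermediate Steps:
U(R) = 3 (U(R) = 3 + 0/R = 3 + 0 = 3)
Q = 21 (Q = 16 + 5 = 21)
r(Z) = 84 + Z (r(Z) = 21*4 + Z = 84 + Z)
(-6*U(-4))*r((-2*3 + 6) - 1*4) = (-6*3)*(84 + ((-2*3 + 6) - 1*4)) = -18*(84 + ((-6 + 6) - 4)) = -18*(84 + (0 - 4)) = -18*(84 - 4) = -18*80 = -1440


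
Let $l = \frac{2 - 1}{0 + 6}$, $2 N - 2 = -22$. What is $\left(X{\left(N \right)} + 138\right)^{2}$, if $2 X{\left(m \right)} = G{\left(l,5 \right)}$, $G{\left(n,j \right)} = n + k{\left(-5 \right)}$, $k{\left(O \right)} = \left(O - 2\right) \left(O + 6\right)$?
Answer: $\frac{2608225}{144} \approx 18113.0$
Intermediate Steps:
$k{\left(O \right)} = \left(-2 + O\right) \left(6 + O\right)$
$N = -10$ ($N = 1 + \frac{1}{2} \left(-22\right) = 1 - 11 = -10$)
$l = \frac{1}{6}$ ($l = 1 \cdot \frac{1}{6} = \frac{1}{6} \approx 0.16667$)
$G{\left(n,j \right)} = -7 + n$ ($G{\left(n,j \right)} = n + \left(-12 + \left(-5\right)^{2} + 4 \left(-5\right)\right) = n - 7 = -7 + n$)
$X{\left(m \right)} = - \frac{41}{12}$ ($X{\left(m \right)} = \frac{-7 + \frac{1}{6}}{2} = \frac{1}{2} \left(- \frac{41}{6}\right) = - \frac{41}{12}$)
$\left(X{\left(N \right)} + 138\right)^{2} = \left(- \frac{41}{12} + 138\right)^{2} = \left(\frac{1615}{12}\right)^{2} = \frac{2608225}{144}$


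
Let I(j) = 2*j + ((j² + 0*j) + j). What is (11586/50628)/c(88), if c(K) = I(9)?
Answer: 1931/911304 ≈ 0.0021189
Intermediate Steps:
I(j) = j² + 3*j (I(j) = 2*j + ((j² + 0) + j) = 2*j + (j² + j) = 2*j + (j + j²) = j² + 3*j)
c(K) = 108 (c(K) = 9*(3 + 9) = 9*12 = 108)
(11586/50628)/c(88) = (11586/50628)/108 = (11586*(1/50628))*(1/108) = (1931/8438)*(1/108) = 1931/911304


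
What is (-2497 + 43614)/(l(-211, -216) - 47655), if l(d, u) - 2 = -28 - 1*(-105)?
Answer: -41117/47576 ≈ -0.86424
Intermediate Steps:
l(d, u) = 79 (l(d, u) = 2 + (-28 - 1*(-105)) = 2 + (-28 + 105) = 2 + 77 = 79)
(-2497 + 43614)/(l(-211, -216) - 47655) = (-2497 + 43614)/(79 - 47655) = 41117/(-47576) = 41117*(-1/47576) = -41117/47576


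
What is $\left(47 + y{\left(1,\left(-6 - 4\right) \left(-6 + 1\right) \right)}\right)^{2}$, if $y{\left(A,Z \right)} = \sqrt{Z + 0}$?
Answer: $2259 + 470 \sqrt{2} \approx 2923.7$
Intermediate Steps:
$y{\left(A,Z \right)} = \sqrt{Z}$
$\left(47 + y{\left(1,\left(-6 - 4\right) \left(-6 + 1\right) \right)}\right)^{2} = \left(47 + \sqrt{\left(-6 - 4\right) \left(-6 + 1\right)}\right)^{2} = \left(47 + \sqrt{\left(-10\right) \left(-5\right)}\right)^{2} = \left(47 + \sqrt{50}\right)^{2} = \left(47 + 5 \sqrt{2}\right)^{2}$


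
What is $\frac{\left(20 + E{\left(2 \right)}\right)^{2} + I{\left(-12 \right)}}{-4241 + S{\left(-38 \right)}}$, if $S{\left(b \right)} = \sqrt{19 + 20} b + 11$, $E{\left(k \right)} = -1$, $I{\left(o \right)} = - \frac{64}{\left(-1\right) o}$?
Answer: $- \frac{250745}{2972764} + \frac{20273 \sqrt{39}}{26754876} \approx -0.079615$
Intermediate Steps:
$I{\left(o \right)} = \frac{64}{o}$ ($I{\left(o \right)} = - 64 \left(- \frac{1}{o}\right) = \frac{64}{o}$)
$S{\left(b \right)} = 11 + b \sqrt{39}$ ($S{\left(b \right)} = \sqrt{39} b + 11 = b \sqrt{39} + 11 = 11 + b \sqrt{39}$)
$\frac{\left(20 + E{\left(2 \right)}\right)^{2} + I{\left(-12 \right)}}{-4241 + S{\left(-38 \right)}} = \frac{\left(20 - 1\right)^{2} + \frac{64}{-12}}{-4241 + \left(11 - 38 \sqrt{39}\right)} = \frac{19^{2} + 64 \left(- \frac{1}{12}\right)}{-4230 - 38 \sqrt{39}} = \frac{361 - \frac{16}{3}}{-4230 - 38 \sqrt{39}} = \frac{1067}{3 \left(-4230 - 38 \sqrt{39}\right)}$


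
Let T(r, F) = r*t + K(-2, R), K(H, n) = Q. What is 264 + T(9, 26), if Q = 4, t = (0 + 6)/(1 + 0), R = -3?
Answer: 322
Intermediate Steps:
t = 6 (t = 6/1 = 6*1 = 6)
K(H, n) = 4
T(r, F) = 4 + 6*r (T(r, F) = r*6 + 4 = 6*r + 4 = 4 + 6*r)
264 + T(9, 26) = 264 + (4 + 6*9) = 264 + (4 + 54) = 264 + 58 = 322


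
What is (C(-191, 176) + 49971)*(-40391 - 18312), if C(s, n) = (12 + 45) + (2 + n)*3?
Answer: -2968141086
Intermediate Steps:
C(s, n) = 63 + 3*n (C(s, n) = 57 + (6 + 3*n) = 63 + 3*n)
(C(-191, 176) + 49971)*(-40391 - 18312) = ((63 + 3*176) + 49971)*(-40391 - 18312) = ((63 + 528) + 49971)*(-58703) = (591 + 49971)*(-58703) = 50562*(-58703) = -2968141086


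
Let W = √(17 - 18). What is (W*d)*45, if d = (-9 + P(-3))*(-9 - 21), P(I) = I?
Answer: 16200*I ≈ 16200.0*I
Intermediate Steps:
W = I (W = √(-1) = I ≈ 1.0*I)
d = 360 (d = (-9 - 3)*(-9 - 21) = -12*(-30) = 360)
(W*d)*45 = (I*360)*45 = (360*I)*45 = 16200*I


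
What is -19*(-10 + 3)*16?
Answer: 2128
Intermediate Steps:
-19*(-10 + 3)*16 = -19*(-7)*16 = 133*16 = 2128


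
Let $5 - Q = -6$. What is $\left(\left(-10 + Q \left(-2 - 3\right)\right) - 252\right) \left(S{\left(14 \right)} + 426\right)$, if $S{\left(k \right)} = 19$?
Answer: $-141065$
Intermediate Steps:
$Q = 11$ ($Q = 5 - -6 = 5 + 6 = 11$)
$\left(\left(-10 + Q \left(-2 - 3\right)\right) - 252\right) \left(S{\left(14 \right)} + 426\right) = \left(\left(-10 + 11 \left(-2 - 3\right)\right) - 252\right) \left(19 + 426\right) = \left(\left(-10 + 11 \left(-2 - 3\right)\right) - 252\right) 445 = \left(\left(-10 + 11 \left(-5\right)\right) - 252\right) 445 = \left(\left(-10 - 55\right) - 252\right) 445 = \left(-65 - 252\right) 445 = \left(-317\right) 445 = -141065$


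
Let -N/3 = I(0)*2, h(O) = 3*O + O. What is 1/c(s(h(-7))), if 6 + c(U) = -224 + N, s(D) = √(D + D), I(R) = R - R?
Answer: -1/230 ≈ -0.0043478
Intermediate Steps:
I(R) = 0
h(O) = 4*O
N = 0 (N = -0*2 = -3*0 = 0)
s(D) = √2*√D (s(D) = √(2*D) = √2*√D)
c(U) = -230 (c(U) = -6 + (-224 + 0) = -6 - 224 = -230)
1/c(s(h(-7))) = 1/(-230) = -1/230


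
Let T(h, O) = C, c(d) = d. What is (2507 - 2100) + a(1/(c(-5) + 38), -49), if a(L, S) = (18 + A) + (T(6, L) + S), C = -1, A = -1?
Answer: 374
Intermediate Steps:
T(h, O) = -1
a(L, S) = 16 + S (a(L, S) = (18 - 1) + (-1 + S) = 17 + (-1 + S) = 16 + S)
(2507 - 2100) + a(1/(c(-5) + 38), -49) = (2507 - 2100) + (16 - 49) = 407 - 33 = 374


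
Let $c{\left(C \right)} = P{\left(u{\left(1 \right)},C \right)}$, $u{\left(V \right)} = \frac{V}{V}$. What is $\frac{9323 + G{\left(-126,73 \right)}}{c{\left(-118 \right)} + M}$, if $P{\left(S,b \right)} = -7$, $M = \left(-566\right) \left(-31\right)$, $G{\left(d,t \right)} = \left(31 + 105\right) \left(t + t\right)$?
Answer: $\frac{29179}{17539} \approx 1.6637$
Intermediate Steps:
$G{\left(d,t \right)} = 272 t$ ($G{\left(d,t \right)} = 136 \cdot 2 t = 272 t$)
$M = 17546$
$u{\left(V \right)} = 1$
$c{\left(C \right)} = -7$
$\frac{9323 + G{\left(-126,73 \right)}}{c{\left(-118 \right)} + M} = \frac{9323 + 272 \cdot 73}{-7 + 17546} = \frac{9323 + 19856}{17539} = 29179 \cdot \frac{1}{17539} = \frac{29179}{17539}$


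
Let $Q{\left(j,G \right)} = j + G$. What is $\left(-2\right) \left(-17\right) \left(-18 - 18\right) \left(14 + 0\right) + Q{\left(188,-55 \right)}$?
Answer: $-17003$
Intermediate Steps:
$Q{\left(j,G \right)} = G + j$
$\left(-2\right) \left(-17\right) \left(-18 - 18\right) \left(14 + 0\right) + Q{\left(188,-55 \right)} = \left(-2\right) \left(-17\right) \left(-18 - 18\right) \left(14 + 0\right) + \left(-55 + 188\right) = 34 \left(\left(-36\right) 14\right) + 133 = 34 \left(-504\right) + 133 = -17136 + 133 = -17003$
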